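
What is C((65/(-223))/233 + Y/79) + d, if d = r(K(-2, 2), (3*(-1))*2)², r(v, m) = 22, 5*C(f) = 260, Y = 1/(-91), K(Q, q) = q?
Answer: 536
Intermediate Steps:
Y = -1/91 ≈ -0.010989
C(f) = 52 (C(f) = (⅕)*260 = 52)
d = 484 (d = 22² = 484)
C((65/(-223))/233 + Y/79) + d = 52 + 484 = 536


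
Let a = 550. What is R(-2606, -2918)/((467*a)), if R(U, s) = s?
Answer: -1459/128425 ≈ -0.011361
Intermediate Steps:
R(-2606, -2918)/((467*a)) = -2918/(467*550) = -2918/256850 = -2918*1/256850 = -1459/128425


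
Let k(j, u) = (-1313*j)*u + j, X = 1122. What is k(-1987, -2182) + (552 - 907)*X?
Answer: -5693087739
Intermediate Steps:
k(j, u) = j - 1313*j*u (k(j, u) = -1313*j*u + j = j - 1313*j*u)
k(-1987, -2182) + (552 - 907)*X = -1987*(1 - 1313*(-2182)) + (552 - 907)*1122 = -1987*(1 + 2864966) - 355*1122 = -1987*2864967 - 398310 = -5692689429 - 398310 = -5693087739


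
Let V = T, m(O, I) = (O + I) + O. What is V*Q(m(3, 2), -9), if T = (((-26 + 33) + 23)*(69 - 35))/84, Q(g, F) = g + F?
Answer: -85/7 ≈ -12.143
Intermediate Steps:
m(O, I) = I + 2*O (m(O, I) = (I + O) + O = I + 2*O)
Q(g, F) = F + g
T = 85/7 (T = ((7 + 23)*34)*(1/84) = (30*34)*(1/84) = 1020*(1/84) = 85/7 ≈ 12.143)
V = 85/7 ≈ 12.143
V*Q(m(3, 2), -9) = 85*(-9 + (2 + 2*3))/7 = 85*(-9 + (2 + 6))/7 = 85*(-9 + 8)/7 = (85/7)*(-1) = -85/7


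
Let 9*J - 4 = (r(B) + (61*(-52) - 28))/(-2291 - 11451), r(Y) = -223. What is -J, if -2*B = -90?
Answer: -58391/123678 ≈ -0.47212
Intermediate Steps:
B = 45 (B = -1/2*(-90) = 45)
J = 58391/123678 (J = 4/9 + ((-223 + (61*(-52) - 28))/(-2291 - 11451))/9 = 4/9 + ((-223 + (-3172 - 28))/(-13742))/9 = 4/9 + ((-223 - 3200)*(-1/13742))/9 = 4/9 + (-3423*(-1/13742))/9 = 4/9 + (1/9)*(3423/13742) = 4/9 + 1141/41226 = 58391/123678 ≈ 0.47212)
-J = -1*58391/123678 = -58391/123678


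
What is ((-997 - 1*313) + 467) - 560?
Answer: -1403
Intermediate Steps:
((-997 - 1*313) + 467) - 560 = ((-997 - 313) + 467) - 560 = (-1310 + 467) - 560 = -843 - 560 = -1403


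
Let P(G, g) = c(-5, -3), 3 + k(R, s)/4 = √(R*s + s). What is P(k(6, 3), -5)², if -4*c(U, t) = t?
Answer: 9/16 ≈ 0.56250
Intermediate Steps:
k(R, s) = -12 + 4*√(s + R*s) (k(R, s) = -12 + 4*√(R*s + s) = -12 + 4*√(s + R*s))
c(U, t) = -t/4
P(G, g) = ¾ (P(G, g) = -¼*(-3) = ¾)
P(k(6, 3), -5)² = (¾)² = 9/16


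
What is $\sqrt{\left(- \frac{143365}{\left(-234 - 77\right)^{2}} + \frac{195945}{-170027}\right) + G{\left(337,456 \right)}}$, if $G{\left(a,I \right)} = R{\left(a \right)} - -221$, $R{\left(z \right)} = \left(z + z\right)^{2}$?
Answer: $\frac{\sqrt{1270822997801741657273}}{52878397} \approx 674.16$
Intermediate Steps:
$R{\left(z \right)} = 4 z^{2}$ ($R{\left(z \right)} = \left(2 z\right)^{2} = 4 z^{2}$)
$G{\left(a,I \right)} = 221 + 4 a^{2}$ ($G{\left(a,I \right)} = 4 a^{2} - -221 = 4 a^{2} + 221 = 221 + 4 a^{2}$)
$\sqrt{\left(- \frac{143365}{\left(-234 - 77\right)^{2}} + \frac{195945}{-170027}\right) + G{\left(337,456 \right)}} = \sqrt{\left(- \frac{143365}{\left(-234 - 77\right)^{2}} + \frac{195945}{-170027}\right) + \left(221 + 4 \cdot 337^{2}\right)} = \sqrt{\left(- \frac{143365}{\left(-311\right)^{2}} + 195945 \left(- \frac{1}{170027}\right)\right) + \left(221 + 4 \cdot 113569\right)} = \sqrt{\left(- \frac{143365}{96721} - \frac{195945}{170027}\right) + \left(221 + 454276\right)} = \sqrt{\left(\left(-143365\right) \frac{1}{96721} - \frac{195945}{170027}\right) + 454497} = \sqrt{\left(- \frac{143365}{96721} - \frac{195945}{170027}\right) + 454497} = \sqrt{- \frac{43327917200}{16445181467} + 454497} = \sqrt{\frac{7474242313289899}{16445181467}} = \frac{\sqrt{1270822997801741657273}}{52878397}$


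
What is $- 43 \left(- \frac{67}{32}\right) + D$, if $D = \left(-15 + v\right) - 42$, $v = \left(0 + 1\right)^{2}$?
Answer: $\frac{1089}{32} \approx 34.031$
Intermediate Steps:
$v = 1$ ($v = 1^{2} = 1$)
$D = -56$ ($D = \left(-15 + 1\right) - 42 = -14 - 42 = -56$)
$- 43 \left(- \frac{67}{32}\right) + D = - 43 \left(- \frac{67}{32}\right) - 56 = - 43 \left(\left(-67\right) \frac{1}{32}\right) - 56 = \left(-43\right) \left(- \frac{67}{32}\right) - 56 = \frac{2881}{32} - 56 = \frac{1089}{32}$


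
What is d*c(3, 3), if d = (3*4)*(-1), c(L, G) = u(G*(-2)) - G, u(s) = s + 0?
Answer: 108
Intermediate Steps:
u(s) = s
c(L, G) = -3*G (c(L, G) = G*(-2) - G = -2*G - G = -3*G)
d = -12 (d = 12*(-1) = -12)
d*c(3, 3) = -(-36)*3 = -12*(-9) = 108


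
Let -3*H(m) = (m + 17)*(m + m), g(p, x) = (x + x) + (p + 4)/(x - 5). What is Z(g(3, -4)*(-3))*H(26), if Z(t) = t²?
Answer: -13954876/27 ≈ -5.1685e+5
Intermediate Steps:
g(p, x) = 2*x + (4 + p)/(-5 + x)
H(m) = -2*m*(17 + m)/3 (H(m) = -(m + 17)*(m + m)/3 = -(17 + m)*2*m/3 = -2*m*(17 + m)/3)
Z(g(3, -4)*(-3))*H(26) = (((4 + 3 - 10*(-4) + 2*(-4)²)/(-5 - 4))*(-3))²*(-⅔*26*(17 + 26)) = (((4 + 3 + 40 + 2*16)/(-9))*(-3))²*(-⅔*26*43) = (-(4 + 3 + 40 + 32)/9*(-3))²*(-2236/3) = (-⅑*79*(-3))²*(-2236/3) = (-79/9*(-3))²*(-2236/3) = (79/3)²*(-2236/3) = (6241/9)*(-2236/3) = -13954876/27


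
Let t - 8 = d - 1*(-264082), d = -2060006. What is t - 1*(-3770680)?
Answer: 1974764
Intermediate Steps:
t = -1795916 (t = 8 + (-2060006 - 1*(-264082)) = 8 + (-2060006 + 264082) = 8 - 1795924 = -1795916)
t - 1*(-3770680) = -1795916 - 1*(-3770680) = -1795916 + 3770680 = 1974764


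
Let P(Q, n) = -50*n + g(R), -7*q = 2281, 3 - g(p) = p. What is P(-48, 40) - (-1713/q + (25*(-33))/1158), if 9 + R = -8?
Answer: -1747323931/880466 ≈ -1984.5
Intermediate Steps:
R = -17 (R = -9 - 8 = -17)
g(p) = 3 - p
q = -2281/7 (q = -1/7*2281 = -2281/7 ≈ -325.86)
P(Q, n) = 20 - 50*n (P(Q, n) = -50*n + (3 - 1*(-17)) = -50*n + (3 + 17) = -50*n + 20 = 20 - 50*n)
P(-48, 40) - (-1713/q + (25*(-33))/1158) = (20 - 50*40) - (-1713/(-2281/7) + (25*(-33))/1158) = (20 - 2000) - (-1713*(-7/2281) - 825*1/1158) = -1980 - (11991/2281 - 275/386) = -1980 - 1*4001251/880466 = -1980 - 4001251/880466 = -1747323931/880466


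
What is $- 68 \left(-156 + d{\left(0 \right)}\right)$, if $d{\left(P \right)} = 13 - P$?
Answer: $9724$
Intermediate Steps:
$- 68 \left(-156 + d{\left(0 \right)}\right) = - 68 \left(-156 + \left(13 - 0\right)\right) = - 68 \left(-156 + \left(13 + 0\right)\right) = - 68 \left(-156 + 13\right) = \left(-68\right) \left(-143\right) = 9724$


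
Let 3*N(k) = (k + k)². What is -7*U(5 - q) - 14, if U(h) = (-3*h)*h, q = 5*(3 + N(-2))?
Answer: 84658/3 ≈ 28219.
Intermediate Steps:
N(k) = 4*k²/3 (N(k) = (k + k)²/3 = (2*k)²/3 = (4*k²)/3 = 4*k²/3)
q = 125/3 (q = 5*(3 + (4/3)*(-2)²) = 5*(3 + (4/3)*4) = 5*(3 + 16/3) = 5*(25/3) = 125/3 ≈ 41.667)
U(h) = -3*h²
-7*U(5 - q) - 14 = -(-21)*(5 - 1*125/3)² - 14 = -(-21)*(5 - 125/3)² - 14 = -(-21)*(-110/3)² - 14 = -(-21)*12100/9 - 14 = -7*(-12100/3) - 14 = 84700/3 - 14 = 84658/3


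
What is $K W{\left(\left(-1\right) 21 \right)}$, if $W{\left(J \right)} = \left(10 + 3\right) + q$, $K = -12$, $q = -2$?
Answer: $-132$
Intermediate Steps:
$W{\left(J \right)} = 11$ ($W{\left(J \right)} = \left(10 + 3\right) - 2 = 13 - 2 = 11$)
$K W{\left(\left(-1\right) 21 \right)} = \left(-12\right) 11 = -132$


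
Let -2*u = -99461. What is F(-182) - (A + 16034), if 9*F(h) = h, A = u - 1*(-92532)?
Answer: -2849701/18 ≈ -1.5832e+5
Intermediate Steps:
u = 99461/2 (u = -½*(-99461) = 99461/2 ≈ 49731.)
A = 284525/2 (A = 99461/2 - 1*(-92532) = 99461/2 + 92532 = 284525/2 ≈ 1.4226e+5)
F(h) = h/9
F(-182) - (A + 16034) = (⅑)*(-182) - (284525/2 + 16034) = -182/9 - 1*316593/2 = -182/9 - 316593/2 = -2849701/18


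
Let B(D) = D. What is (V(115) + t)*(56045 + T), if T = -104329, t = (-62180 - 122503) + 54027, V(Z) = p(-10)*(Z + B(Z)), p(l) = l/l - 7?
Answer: 6375226224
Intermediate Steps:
p(l) = -6 (p(l) = 1 - 7 = -6)
V(Z) = -12*Z (V(Z) = -6*(Z + Z) = -12*Z)
t = -130656 (t = -184683 + 54027 = -130656)
(V(115) + t)*(56045 + T) = (-12*115 - 130656)*(56045 - 104329) = (-1380 - 130656)*(-48284) = -132036*(-48284) = 6375226224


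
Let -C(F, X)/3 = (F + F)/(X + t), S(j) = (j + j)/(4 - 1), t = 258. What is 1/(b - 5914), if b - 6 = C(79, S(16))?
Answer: -403/2381635 ≈ -0.00016921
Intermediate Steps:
S(j) = 2*j/3 (S(j) = (2*j)/3 = (2*j)*(⅓) = 2*j/3)
C(F, X) = -6*F/(258 + X) (C(F, X) = -3*(F + F)/(X + 258) = -3*2*F/(258 + X) = -6*F/(258 + X))
b = 1707/403 (b = 6 - 6*79/(258 + (⅔)*16) = 6 - 6*79/(258 + 32/3) = 6 - 6*79/806/3 = 6 - 6*79*3/806 = 6 - 711/403 = 1707/403 ≈ 4.2357)
1/(b - 5914) = 1/(1707/403 - 5914) = 1/(-2381635/403) = -403/2381635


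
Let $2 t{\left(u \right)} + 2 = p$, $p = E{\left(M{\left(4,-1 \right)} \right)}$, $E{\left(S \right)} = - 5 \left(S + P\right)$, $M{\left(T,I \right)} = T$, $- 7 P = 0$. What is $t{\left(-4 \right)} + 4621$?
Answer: $4610$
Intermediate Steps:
$P = 0$ ($P = \left(- \frac{1}{7}\right) 0 = 0$)
$E{\left(S \right)} = - 5 S$ ($E{\left(S \right)} = - 5 \left(S + 0\right) = - 5 S$)
$p = -20$ ($p = \left(-5\right) 4 = -20$)
$t{\left(u \right)} = -11$ ($t{\left(u \right)} = -1 + \frac{1}{2} \left(-20\right) = -1 - 10 = -11$)
$t{\left(-4 \right)} + 4621 = -11 + 4621 = 4610$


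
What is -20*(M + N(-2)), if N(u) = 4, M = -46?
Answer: 840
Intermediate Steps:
-20*(M + N(-2)) = -20*(-46 + 4) = -20*(-42) = 840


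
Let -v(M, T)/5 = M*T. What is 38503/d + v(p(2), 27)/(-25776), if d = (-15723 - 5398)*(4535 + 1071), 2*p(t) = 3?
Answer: 2553824743/339109989664 ≈ 0.0075310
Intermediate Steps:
p(t) = 3/2 (p(t) = (½)*3 = 3/2)
v(M, T) = -5*M*T
d = -118404326 (d = -21121*5606 = -118404326)
38503/d + v(p(2), 27)/(-25776) = 38503/(-118404326) - 5*3/2*27/(-25776) = 38503*(-1/118404326) - 405/2*(-1/25776) = -38503/118404326 + 45/5728 = 2553824743/339109989664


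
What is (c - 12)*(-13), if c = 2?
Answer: 130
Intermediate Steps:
(c - 12)*(-13) = (2 - 12)*(-13) = -10*(-13) = 130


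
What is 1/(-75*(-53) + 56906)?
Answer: 1/60881 ≈ 1.6425e-5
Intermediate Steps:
1/(-75*(-53) + 56906) = 1/(3975 + 56906) = 1/60881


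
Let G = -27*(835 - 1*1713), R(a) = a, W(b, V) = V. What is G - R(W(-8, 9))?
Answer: 23697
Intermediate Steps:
G = 23706 (G = -27*(835 - 1713) = -27*(-878) = 23706)
G - R(W(-8, 9)) = 23706 - 1*9 = 23706 - 9 = 23697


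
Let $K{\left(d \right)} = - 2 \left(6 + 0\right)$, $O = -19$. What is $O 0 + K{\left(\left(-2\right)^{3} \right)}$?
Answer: $-12$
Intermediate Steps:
$K{\left(d \right)} = -12$ ($K{\left(d \right)} = \left(-2\right) 6 = -12$)
$O 0 + K{\left(\left(-2\right)^{3} \right)} = \left(-19\right) 0 - 12 = 0 - 12 = -12$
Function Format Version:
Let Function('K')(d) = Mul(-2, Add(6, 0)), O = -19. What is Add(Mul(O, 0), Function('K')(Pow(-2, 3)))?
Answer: -12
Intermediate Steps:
Function('K')(d) = -12 (Function('K')(d) = Mul(-2, 6) = -12)
Add(Mul(O, 0), Function('K')(Pow(-2, 3))) = Add(Mul(-19, 0), -12) = Add(0, -12) = -12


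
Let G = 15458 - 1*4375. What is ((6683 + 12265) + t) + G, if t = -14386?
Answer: 15645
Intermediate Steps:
G = 11083 (G = 15458 - 4375 = 11083)
((6683 + 12265) + t) + G = ((6683 + 12265) - 14386) + 11083 = (18948 - 14386) + 11083 = 4562 + 11083 = 15645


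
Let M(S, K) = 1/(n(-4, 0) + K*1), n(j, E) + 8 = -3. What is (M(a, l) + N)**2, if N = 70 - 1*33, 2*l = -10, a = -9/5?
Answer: 349281/256 ≈ 1364.4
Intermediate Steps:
a = -9/5 (a = -9*1/5 = -9/5 ≈ -1.8000)
n(j, E) = -11 (n(j, E) = -8 - 3 = -11)
l = -5 (l = (1/2)*(-10) = -5)
M(S, K) = 1/(-11 + K) (M(S, K) = 1/(-11 + K*1) = 1/(-11 + K))
N = 37 (N = 70 - 33 = 37)
(M(a, l) + N)**2 = (1/(-11 - 5) + 37)**2 = (1/(-16) + 37)**2 = (-1/16 + 37)**2 = (591/16)**2 = 349281/256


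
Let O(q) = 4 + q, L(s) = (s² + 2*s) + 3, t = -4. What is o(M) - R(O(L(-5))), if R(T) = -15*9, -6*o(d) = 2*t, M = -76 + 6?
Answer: 409/3 ≈ 136.33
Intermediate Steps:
M = -70
L(s) = 3 + s² + 2*s
o(d) = 4/3 (o(d) = -(-4)/3 = -⅙*(-8) = 4/3)
R(T) = -135
o(M) - R(O(L(-5))) = 4/3 - 1*(-135) = 4/3 + 135 = 409/3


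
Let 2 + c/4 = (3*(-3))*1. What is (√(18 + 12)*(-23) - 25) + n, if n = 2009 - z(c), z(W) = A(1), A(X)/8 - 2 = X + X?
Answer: 1952 - 23*√30 ≈ 1826.0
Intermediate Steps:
A(X) = 16 + 16*X (A(X) = 16 + 8*(X + X) = 16 + 8*(2*X) = 16 + 16*X)
c = -44 (c = -8 + 4*((3*(-3))*1) = -8 + 4*(-9*1) = -8 + 4*(-9) = -8 - 36 = -44)
z(W) = 32 (z(W) = 16 + 16*1 = 16 + 16 = 32)
n = 1977 (n = 2009 - 1*32 = 2009 - 32 = 1977)
(√(18 + 12)*(-23) - 25) + n = (√(18 + 12)*(-23) - 25) + 1977 = (√30*(-23) - 25) + 1977 = (-23*√30 - 25) + 1977 = (-25 - 23*√30) + 1977 = 1952 - 23*√30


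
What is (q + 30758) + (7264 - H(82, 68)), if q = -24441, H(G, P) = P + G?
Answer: 13431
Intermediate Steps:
H(G, P) = G + P
(q + 30758) + (7264 - H(82, 68)) = (-24441 + 30758) + (7264 - (82 + 68)) = 6317 + (7264 - 1*150) = 6317 + (7264 - 150) = 6317 + 7114 = 13431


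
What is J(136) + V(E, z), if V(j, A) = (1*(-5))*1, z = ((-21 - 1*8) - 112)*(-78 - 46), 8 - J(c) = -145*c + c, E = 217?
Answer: 19587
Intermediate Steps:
J(c) = 8 + 144*c (J(c) = 8 - (-145*c + c) = 8 - (-144)*c = 8 + 144*c)
z = 17484 (z = ((-21 - 8) - 112)*(-124) = (-29 - 112)*(-124) = -141*(-124) = 17484)
V(j, A) = -5 (V(j, A) = -5*1 = -5)
J(136) + V(E, z) = (8 + 144*136) - 5 = (8 + 19584) - 5 = 19592 - 5 = 19587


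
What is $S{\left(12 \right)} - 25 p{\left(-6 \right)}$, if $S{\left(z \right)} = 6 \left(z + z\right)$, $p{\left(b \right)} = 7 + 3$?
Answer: $-106$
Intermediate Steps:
$p{\left(b \right)} = 10$
$S{\left(z \right)} = 12 z$ ($S{\left(z \right)} = 6 \cdot 2 z = 12 z$)
$S{\left(12 \right)} - 25 p{\left(-6 \right)} = 12 \cdot 12 - 250 = 144 - 250 = -106$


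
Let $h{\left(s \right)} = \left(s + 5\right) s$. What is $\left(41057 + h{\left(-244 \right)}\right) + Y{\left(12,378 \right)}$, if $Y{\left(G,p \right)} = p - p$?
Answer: $99373$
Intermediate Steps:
$Y{\left(G,p \right)} = 0$
$h{\left(s \right)} = s \left(5 + s\right)$ ($h{\left(s \right)} = \left(5 + s\right) s = s \left(5 + s\right)$)
$\left(41057 + h{\left(-244 \right)}\right) + Y{\left(12,378 \right)} = \left(41057 - 244 \left(5 - 244\right)\right) + 0 = \left(41057 - -58316\right) + 0 = \left(41057 + 58316\right) + 0 = 99373 + 0 = 99373$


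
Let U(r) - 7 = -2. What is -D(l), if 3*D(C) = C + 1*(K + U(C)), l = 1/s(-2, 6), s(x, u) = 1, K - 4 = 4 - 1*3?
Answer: -11/3 ≈ -3.6667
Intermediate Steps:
U(r) = 5 (U(r) = 7 - 2 = 5)
K = 5 (K = 4 + (4 - 1*3) = 4 + (4 - 3) = 4 + 1 = 5)
l = 1 (l = 1/1 = 1)
D(C) = 10/3 + C/3 (D(C) = (C + 1*(5 + 5))/3 = (C + 1*10)/3 = (C + 10)/3 = (10 + C)/3 = 10/3 + C/3)
-D(l) = -(10/3 + (1/3)*1) = -(10/3 + 1/3) = -1*11/3 = -11/3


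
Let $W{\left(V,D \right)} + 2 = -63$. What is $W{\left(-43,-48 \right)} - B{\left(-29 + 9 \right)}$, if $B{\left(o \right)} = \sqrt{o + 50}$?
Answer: $-65 - \sqrt{30} \approx -70.477$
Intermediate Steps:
$W{\left(V,D \right)} = -65$ ($W{\left(V,D \right)} = -2 - 63 = -65$)
$B{\left(o \right)} = \sqrt{50 + o}$
$W{\left(-43,-48 \right)} - B{\left(-29 + 9 \right)} = -65 - \sqrt{50 + \left(-29 + 9\right)} = -65 - \sqrt{50 - 20} = -65 - \sqrt{30}$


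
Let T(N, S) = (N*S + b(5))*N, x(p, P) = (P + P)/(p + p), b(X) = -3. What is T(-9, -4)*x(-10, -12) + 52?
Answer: -1522/5 ≈ -304.40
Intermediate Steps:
x(p, P) = P/p (x(p, P) = (2*P)/((2*p)) = (2*P)*(1/(2*p)) = P/p)
T(N, S) = N*(-3 + N*S) (T(N, S) = (N*S - 3)*N = (-3 + N*S)*N = N*(-3 + N*S))
T(-9, -4)*x(-10, -12) + 52 = (-9*(-3 - 9*(-4)))*(-12/(-10)) + 52 = (-9*(-3 + 36))*(-12*(-⅒)) + 52 = -9*33*(6/5) + 52 = -297*6/5 + 52 = -1782/5 + 52 = -1522/5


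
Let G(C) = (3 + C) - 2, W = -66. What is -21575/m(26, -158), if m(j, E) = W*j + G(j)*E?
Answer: 21575/5982 ≈ 3.6067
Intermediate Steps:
G(C) = 1 + C
m(j, E) = -66*j + E*(1 + j) (m(j, E) = -66*j + (1 + j)*E = -66*j + E*(1 + j))
-21575/m(26, -158) = -21575/(-66*26 - 158*(1 + 26)) = -21575/(-1716 - 158*27) = -21575/(-1716 - 4266) = -21575/(-5982) = -21575*(-1/5982) = 21575/5982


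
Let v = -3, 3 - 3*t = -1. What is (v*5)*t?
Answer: -20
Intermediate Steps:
t = 4/3 (t = 1 - ⅓*(-1) = 1 + ⅓ = 4/3 ≈ 1.3333)
(v*5)*t = -3*5*(4/3) = -15*4/3 = -20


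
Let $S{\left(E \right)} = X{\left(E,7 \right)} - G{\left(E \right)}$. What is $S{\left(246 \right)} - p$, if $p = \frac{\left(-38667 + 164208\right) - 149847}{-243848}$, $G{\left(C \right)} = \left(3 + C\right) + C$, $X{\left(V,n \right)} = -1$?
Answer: $- \frac{60486457}{121924} \approx -496.1$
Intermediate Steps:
$G{\left(C \right)} = 3 + 2 C$
$S{\left(E \right)} = -4 - 2 E$ ($S{\left(E \right)} = -1 - \left(3 + 2 E\right) = -4 - 2 E$)
$p = \frac{12153}{121924}$ ($p = \left(125541 - 149847\right) \left(- \frac{1}{243848}\right) = \left(-24306\right) \left(- \frac{1}{243848}\right) = \frac{12153}{121924} \approx 0.099677$)
$S{\left(246 \right)} - p = \left(-4 - 492\right) - \frac{12153}{121924} = -496 - \frac{12153}{121924} = - \frac{60486457}{121924}$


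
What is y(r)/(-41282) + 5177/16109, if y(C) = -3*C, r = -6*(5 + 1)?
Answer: 105988571/332505869 ≈ 0.31876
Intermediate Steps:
r = -36 (r = -6*6 = -36)
y(r)/(-41282) + 5177/16109 = -3*(-36)/(-41282) + 5177/16109 = 108*(-1/41282) + 5177*(1/16109) = -54/20641 + 5177/16109 = 105988571/332505869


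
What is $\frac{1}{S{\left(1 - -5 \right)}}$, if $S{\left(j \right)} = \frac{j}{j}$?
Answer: $1$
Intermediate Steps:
$S{\left(j \right)} = 1$
$\frac{1}{S{\left(1 - -5 \right)}} = 1^{-1} = 1$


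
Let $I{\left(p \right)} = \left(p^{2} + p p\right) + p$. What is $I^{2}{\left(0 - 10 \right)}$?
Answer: $36100$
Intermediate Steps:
$I{\left(p \right)} = p + 2 p^{2}$ ($I{\left(p \right)} = \left(p^{2} + p^{2}\right) + p = 2 p^{2} + p = p + 2 p^{2}$)
$I^{2}{\left(0 - 10 \right)} = \left(\left(0 - 10\right) \left(1 + 2 \left(0 - 10\right)\right)\right)^{2} = \left(- 10 \left(1 + 2 \left(-10\right)\right)\right)^{2} = \left(- 10 \left(1 - 20\right)\right)^{2} = \left(\left(-10\right) \left(-19\right)\right)^{2} = 190^{2} = 36100$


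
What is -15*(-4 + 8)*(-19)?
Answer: 1140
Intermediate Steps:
-15*(-4 + 8)*(-19) = -15*4*(-19) = -60*(-19) = 1140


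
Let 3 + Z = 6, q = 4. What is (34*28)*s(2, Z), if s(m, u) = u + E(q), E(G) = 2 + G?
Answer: 8568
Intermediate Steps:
Z = 3 (Z = -3 + 6 = 3)
s(m, u) = 6 + u (s(m, u) = u + (2 + 4) = u + 6 = 6 + u)
(34*28)*s(2, Z) = (34*28)*(6 + 3) = 952*9 = 8568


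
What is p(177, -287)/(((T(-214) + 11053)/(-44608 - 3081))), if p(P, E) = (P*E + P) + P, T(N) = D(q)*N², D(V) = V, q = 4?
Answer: 126614295/10223 ≈ 12385.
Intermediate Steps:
T(N) = 4*N²
p(P, E) = 2*P + E*P (p(P, E) = (E*P + P) + P = (P + E*P) + P = 2*P + E*P)
p(177, -287)/(((T(-214) + 11053)/(-44608 - 3081))) = (177*(2 - 287))/(((4*(-214)² + 11053)/(-44608 - 3081))) = (177*(-285))/(((4*45796 + 11053)/(-47689))) = -50445*(-47689/(183184 + 11053)) = -50445/(194237*(-1/47689)) = -50445/(-194237/47689) = -50445*(-47689/194237) = 126614295/10223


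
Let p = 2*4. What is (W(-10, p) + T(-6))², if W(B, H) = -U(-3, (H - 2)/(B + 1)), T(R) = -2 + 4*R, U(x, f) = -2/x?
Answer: 6400/9 ≈ 711.11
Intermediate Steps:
p = 8
W(B, H) = -⅔ (W(B, H) = -(-2)/(-3) = -(-2)*(-1)/3 = -1*⅔ = -⅔)
(W(-10, p) + T(-6))² = (-⅔ + (-2 + 4*(-6)))² = (-⅔ + (-2 - 24))² = (-⅔ - 26)² = (-80/3)² = 6400/9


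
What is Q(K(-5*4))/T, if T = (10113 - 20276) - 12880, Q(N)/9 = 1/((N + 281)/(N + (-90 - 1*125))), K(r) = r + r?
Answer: 765/1851121 ≈ 0.00041326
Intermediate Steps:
K(r) = 2*r
Q(N) = 9*(-215 + N)/(281 + N) (Q(N) = 9/(((N + 281)/(N + (-90 - 1*125)))) = 9/(((281 + N)/(N + (-90 - 125)))) = 9/(((281 + N)/(N - 215))) = 9/(((281 + N)/(-215 + N))) = 9*((-215 + N)/(281 + N)) = 9*(-215 + N)/(281 + N))
T = -23043 (T = -10163 - 12880 = -23043)
Q(K(-5*4))/T = (9*(-215 + 2*(-5*4))/(281 + 2*(-5*4)))/(-23043) = (9*(-215 + 2*(-20))/(281 + 2*(-20)))*(-1/23043) = (9*(-215 - 40)/(281 - 40))*(-1/23043) = (9*(-255)/241)*(-1/23043) = (9*(1/241)*(-255))*(-1/23043) = -2295/241*(-1/23043) = 765/1851121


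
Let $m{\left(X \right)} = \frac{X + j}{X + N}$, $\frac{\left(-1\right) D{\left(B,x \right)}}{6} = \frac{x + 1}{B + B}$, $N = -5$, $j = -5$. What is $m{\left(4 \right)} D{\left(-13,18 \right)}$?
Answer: $\frac{57}{13} \approx 4.3846$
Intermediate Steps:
$D{\left(B,x \right)} = - \frac{3 \left(1 + x\right)}{B}$ ($D{\left(B,x \right)} = - 6 \frac{x + 1}{B + B} = - 6 \frac{1 + x}{2 B} = - \frac{3 \left(1 + x\right)}{B}$)
$m{\left(X \right)} = 1$ ($m{\left(X \right)} = \frac{X - 5}{X - 5} = \frac{-5 + X}{-5 + X} = 1$)
$m{\left(4 \right)} D{\left(-13,18 \right)} = 1 \frac{3 \left(-1 - 18\right)}{-13} = 1 \cdot 3 \left(- \frac{1}{13}\right) \left(-1 - 18\right) = 1 \cdot 3 \left(- \frac{1}{13}\right) \left(-19\right) = 1 \cdot \frac{57}{13} = \frac{57}{13}$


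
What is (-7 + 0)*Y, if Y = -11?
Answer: 77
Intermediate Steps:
(-7 + 0)*Y = (-7 + 0)*(-11) = -7*(-11) = 77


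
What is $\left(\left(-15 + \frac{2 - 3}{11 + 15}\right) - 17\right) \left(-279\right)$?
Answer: $\frac{232407}{26} \approx 8938.7$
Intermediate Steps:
$\left(\left(-15 + \frac{2 - 3}{11 + 15}\right) - 17\right) \left(-279\right) = \left(\left(-15 - \frac{1}{26}\right) - 17\right) \left(-279\right) = \left(- \frac{391}{26} - 17\right) \left(-279\right) = \left(- \frac{833}{26}\right) \left(-279\right) = \frac{232407}{26}$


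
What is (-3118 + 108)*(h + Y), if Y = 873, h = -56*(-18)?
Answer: -5661810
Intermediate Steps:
h = 1008
(-3118 + 108)*(h + Y) = (-3118 + 108)*(1008 + 873) = -3010*1881 = -5661810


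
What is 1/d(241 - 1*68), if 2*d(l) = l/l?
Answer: 2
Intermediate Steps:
d(l) = ½ (d(l) = (l/l)/2 = (½)*1 = ½)
1/d(241 - 1*68) = 1/(½) = 2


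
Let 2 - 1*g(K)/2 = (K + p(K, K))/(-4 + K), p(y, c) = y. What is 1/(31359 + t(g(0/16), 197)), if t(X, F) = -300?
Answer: 1/31059 ≈ 3.2197e-5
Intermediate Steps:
g(K) = 4 - 4*K/(-4 + K) (g(K) = 4 - 2*(K + K)/(-4 + K) = 4 - 2*2*K/(-4 + K) = 4 - 4*K/(-4 + K))
1/(31359 + t(g(0/16), 197)) = 1/(31359 - 300) = 1/31059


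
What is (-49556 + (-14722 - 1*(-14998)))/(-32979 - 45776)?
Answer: 9856/15751 ≈ 0.62574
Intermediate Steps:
(-49556 + (-14722 - 1*(-14998)))/(-32979 - 45776) = (-49556 + (-14722 + 14998))/(-78755) = (-49556 + 276)*(-1/78755) = -49280*(-1/78755) = 9856/15751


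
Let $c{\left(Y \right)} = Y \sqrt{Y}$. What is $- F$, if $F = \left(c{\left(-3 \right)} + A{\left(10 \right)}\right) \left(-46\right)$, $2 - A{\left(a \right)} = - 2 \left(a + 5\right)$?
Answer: $1472 - 138 i \sqrt{3} \approx 1472.0 - 239.02 i$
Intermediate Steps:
$c{\left(Y \right)} = Y^{\frac{3}{2}}$
$A{\left(a \right)} = 12 + 2 a$ ($A{\left(a \right)} = 2 - - 2 \left(a + 5\right) = 2 - - 2 \left(5 + a\right) = 2 - \left(-10 - 2 a\right) = 2 + \left(10 + 2 a\right) = 12 + 2 a$)
$F = -1472 + 138 i \sqrt{3}$ ($F = \left(\left(-3\right)^{\frac{3}{2}} + \left(12 + 2 \cdot 10\right)\right) \left(-46\right) = \left(- 3 i \sqrt{3} + \left(12 + 20\right)\right) \left(-46\right) = \left(- 3 i \sqrt{3} + 32\right) \left(-46\right) = \left(32 - 3 i \sqrt{3}\right) \left(-46\right) = -1472 + 138 i \sqrt{3} \approx -1472.0 + 239.02 i$)
$- F = - (-1472 + 138 i \sqrt{3}) = 1472 - 138 i \sqrt{3}$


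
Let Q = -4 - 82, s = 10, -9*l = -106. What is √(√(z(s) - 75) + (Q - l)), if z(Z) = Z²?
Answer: I*√835/3 ≈ 9.6321*I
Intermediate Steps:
l = 106/9 (l = -⅑*(-106) = 106/9 ≈ 11.778)
Q = -86
√(√(z(s) - 75) + (Q - l)) = √(√(10² - 75) + (-86 - 1*106/9)) = √(√(100 - 75) + (-86 - 106/9)) = √(√25 - 880/9) = √(5 - 880/9) = √(-835/9) = I*√835/3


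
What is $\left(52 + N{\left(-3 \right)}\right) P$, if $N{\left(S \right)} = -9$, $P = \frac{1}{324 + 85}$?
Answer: $\frac{43}{409} \approx 0.10513$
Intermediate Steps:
$P = \frac{1}{409} \approx 0.002445$
$\left(52 + N{\left(-3 \right)}\right) P = \left(52 - 9\right) \frac{1}{409} = 43 \cdot \frac{1}{409} = \frac{43}{409}$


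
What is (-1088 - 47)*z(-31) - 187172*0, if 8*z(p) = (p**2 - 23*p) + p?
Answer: -1864805/8 ≈ -2.3310e+5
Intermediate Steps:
z(p) = -11*p/4 + p**2/8 (z(p) = ((p**2 - 23*p) + p)/8 = (p**2 - 22*p)/8 = -11*p/4 + p**2/8)
(-1088 - 47)*z(-31) - 187172*0 = (-1088 - 47)*((1/8)*(-31)*(-22 - 31)) - 187172*0 = -1135*(-31)*(-53)/8 + 0 = -1135*1643/8 + 0 = -1864805/8 + 0 = -1864805/8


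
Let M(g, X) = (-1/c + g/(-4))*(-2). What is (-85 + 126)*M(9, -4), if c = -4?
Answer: 164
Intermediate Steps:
M(g, X) = -½ + g/2 (M(g, X) = (-1/(-4) + g/(-4))*(-2) = (-1*(-¼) + g*(-¼))*(-2) = (¼ - g/4)*(-2) = -½ + g/2)
(-85 + 126)*M(9, -4) = (-85 + 126)*(-½ + (½)*9) = 41*(-½ + 9/2) = 41*4 = 164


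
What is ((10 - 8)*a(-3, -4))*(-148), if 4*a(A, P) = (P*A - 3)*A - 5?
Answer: 2368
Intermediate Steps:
a(A, P) = -5/4 + A*(-3 + A*P)/4 (a(A, P) = ((P*A - 3)*A - 5)/4 = ((A*P - 3)*A - 5)/4 = ((-3 + A*P)*A - 5)/4 = (A*(-3 + A*P) - 5)/4 = (-5 + A*(-3 + A*P))/4 = -5/4 + A*(-3 + A*P)/4)
((10 - 8)*a(-3, -4))*(-148) = ((10 - 8)*(-5/4 - ¾*(-3) + (¼)*(-4)*(-3)²))*(-148) = (2*(-5/4 + 9/4 + (¼)*(-4)*9))*(-148) = (2*(-5/4 + 9/4 - 9))*(-148) = (2*(-8))*(-148) = -16*(-148) = 2368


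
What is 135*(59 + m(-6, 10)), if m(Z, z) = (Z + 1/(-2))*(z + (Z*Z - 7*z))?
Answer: 29025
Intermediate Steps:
m(Z, z) = (-1/2 + Z)*(Z**2 - 6*z) (m(Z, z) = (Z - 1/2)*(z + (Z**2 - 7*z)) = (-1/2 + Z)*(Z**2 - 6*z))
135*(59 + m(-6, 10)) = 135*(59 + ((-6)**3 + 3*10 - 1/2*(-6)**2 - 6*(-6)*10)) = 135*(59 + (-216 + 30 - 1/2*36 + 360)) = 135*(59 + (-216 + 30 - 18 + 360)) = 135*(59 + 156) = 135*215 = 29025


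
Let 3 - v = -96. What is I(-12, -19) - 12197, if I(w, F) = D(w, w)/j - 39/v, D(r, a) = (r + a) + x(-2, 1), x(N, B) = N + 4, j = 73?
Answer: -29384248/2409 ≈ -12198.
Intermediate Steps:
x(N, B) = 4 + N
D(r, a) = 2 + a + r (D(r, a) = (r + a) + (4 - 2) = (a + r) + 2 = 2 + a + r)
v = 99 (v = 3 - 1*(-96) = 3 + 96 = 99)
I(w, F) = -883/2409 + 2*w/73 (I(w, F) = (2 + w + w)/73 - 39/99 = (2 + 2*w)*(1/73) - 39*1/99 = (2/73 + 2*w/73) - 13/33 = -883/2409 + 2*w/73)
I(-12, -19) - 12197 = (-883/2409 + (2/73)*(-12)) - 12197 = (-883/2409 - 24/73) - 12197 = -1675/2409 - 12197 = -29384248/2409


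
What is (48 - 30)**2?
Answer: 324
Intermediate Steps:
(48 - 30)**2 = 18**2 = 324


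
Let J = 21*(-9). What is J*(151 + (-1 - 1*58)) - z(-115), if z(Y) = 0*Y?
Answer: -17388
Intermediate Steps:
J = -189
z(Y) = 0
J*(151 + (-1 - 1*58)) - z(-115) = -189*(151 + (-1 - 1*58)) - 1*0 = -189*(151 + (-1 - 58)) + 0 = -189*(151 - 59) + 0 = -189*92 + 0 = -17388 + 0 = -17388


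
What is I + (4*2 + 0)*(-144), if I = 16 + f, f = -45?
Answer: -1181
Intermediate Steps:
I = -29 (I = 16 - 45 = -29)
I + (4*2 + 0)*(-144) = -29 + (4*2 + 0)*(-144) = -29 + (8 + 0)*(-144) = -29 + 8*(-144) = -29 - 1152 = -1181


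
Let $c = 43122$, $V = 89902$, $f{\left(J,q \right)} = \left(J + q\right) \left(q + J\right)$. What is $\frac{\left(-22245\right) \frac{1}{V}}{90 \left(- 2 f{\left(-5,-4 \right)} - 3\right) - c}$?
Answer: $\frac{7415}{1737266248} \approx 4.2682 \cdot 10^{-6}$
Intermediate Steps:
$f{\left(J,q \right)} = \left(J + q\right)^{2}$ ($f{\left(J,q \right)} = \left(J + q\right) \left(J + q\right) = \left(J + q\right)^{2}$)
$\frac{\left(-22245\right) \frac{1}{V}}{90 \left(- 2 f{\left(-5,-4 \right)} - 3\right) - c} = \frac{\left(-22245\right) \frac{1}{89902}}{90 \left(- 2 \left(-5 - 4\right)^{2} - 3\right) - 43122} = \frac{\left(-22245\right) \frac{1}{89902}}{90 \left(- 2 \left(-9\right)^{2} - 3\right) - 43122} = - \frac{22245}{89902 \left(90 \left(\left(-2\right) 81 - 3\right) - 43122\right)} = - \frac{22245}{89902 \left(90 \left(-162 - 3\right) - 43122\right)} = - \frac{22245}{89902 \left(90 \left(-165\right) - 43122\right)} = - \frac{22245}{89902 \left(-14850 - 43122\right)} = - \frac{22245}{89902 \left(-57972\right)} = \left(- \frac{22245}{89902}\right) \left(- \frac{1}{57972}\right) = \frac{7415}{1737266248}$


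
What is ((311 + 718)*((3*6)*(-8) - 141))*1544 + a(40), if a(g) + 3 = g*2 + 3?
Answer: -452801080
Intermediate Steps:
a(g) = 2*g (a(g) = -3 + (g*2 + 3) = -3 + (2*g + 3) = -3 + (3 + 2*g) = 2*g)
((311 + 718)*((3*6)*(-8) - 141))*1544 + a(40) = ((311 + 718)*((3*6)*(-8) - 141))*1544 + 2*40 = (1029*(18*(-8) - 141))*1544 + 80 = (1029*(-144 - 141))*1544 + 80 = (1029*(-285))*1544 + 80 = -293265*1544 + 80 = -452801160 + 80 = -452801080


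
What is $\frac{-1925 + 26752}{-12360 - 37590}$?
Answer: $- \frac{671}{1350} \approx -0.49704$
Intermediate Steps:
$\frac{-1925 + 26752}{-12360 - 37590} = \frac{24827}{-49950} = 24827 \left(- \frac{1}{49950}\right) = - \frac{671}{1350}$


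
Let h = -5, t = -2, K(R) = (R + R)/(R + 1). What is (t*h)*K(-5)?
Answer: 25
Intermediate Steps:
K(R) = 2*R/(1 + R) (K(R) = (2*R)/(1 + R) = 2*R/(1 + R))
(t*h)*K(-5) = (-2*(-5))*(2*(-5)/(1 - 5)) = 10*(2*(-5)/(-4)) = 10*(2*(-5)*(-1/4)) = 10*(5/2) = 25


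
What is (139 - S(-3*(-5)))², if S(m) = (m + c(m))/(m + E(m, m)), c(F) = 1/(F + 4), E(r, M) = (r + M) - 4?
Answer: 11662920025/606841 ≈ 19219.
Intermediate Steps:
E(r, M) = -4 + M + r (E(r, M) = (M + r) - 4 = -4 + M + r)
c(F) = 1/(4 + F)
S(m) = (m + 1/(4 + m))/(-4 + 3*m) (S(m) = (m + 1/(4 + m))/(m + (-4 + m + m)) = (m + 1/(4 + m))/(m + (-4 + 2*m)) = (m + 1/(4 + m))/(-4 + 3*m))
(139 - S(-3*(-5)))² = (139 - (1 + (-3*(-5))*(4 - 3*(-5)))/((-4 + 3*(-3*(-5)))*(4 - 3*(-5))))² = (139 - (1 + 15*(4 + 15))/((-4 + 3*15)*(4 + 15)))² = (139 - (1 + 15*19)/((-4 + 45)*19))² = (139 - (1 + 285)/(41*19))² = (139 - 286/(41*19))² = (139 - 1*286/779)² = (139 - 286/779)² = (107995/779)² = 11662920025/606841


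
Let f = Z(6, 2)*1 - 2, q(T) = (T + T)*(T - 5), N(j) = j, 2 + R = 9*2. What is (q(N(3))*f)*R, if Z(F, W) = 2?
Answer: 0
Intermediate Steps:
R = 16 (R = -2 + 9*2 = -2 + 18 = 16)
q(T) = 2*T*(-5 + T) (q(T) = (2*T)*(-5 + T) = 2*T*(-5 + T))
f = 0 (f = 2*1 - 2 = 2 - 2 = 0)
(q(N(3))*f)*R = ((2*3*(-5 + 3))*0)*16 = ((2*3*(-2))*0)*16 = -12*0*16 = 0*16 = 0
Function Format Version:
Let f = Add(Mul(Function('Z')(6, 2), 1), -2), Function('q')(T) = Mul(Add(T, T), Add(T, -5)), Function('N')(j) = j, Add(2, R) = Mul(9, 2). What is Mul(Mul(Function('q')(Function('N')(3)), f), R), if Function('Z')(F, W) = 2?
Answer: 0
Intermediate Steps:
R = 16 (R = Add(-2, Mul(9, 2)) = Add(-2, 18) = 16)
Function('q')(T) = Mul(2, T, Add(-5, T)) (Function('q')(T) = Mul(Mul(2, T), Add(-5, T)) = Mul(2, T, Add(-5, T)))
f = 0 (f = Add(Mul(2, 1), -2) = Add(2, -2) = 0)
Mul(Mul(Function('q')(Function('N')(3)), f), R) = Mul(Mul(Mul(2, 3, Add(-5, 3)), 0), 16) = Mul(Mul(Mul(2, 3, -2), 0), 16) = Mul(Mul(-12, 0), 16) = Mul(0, 16) = 0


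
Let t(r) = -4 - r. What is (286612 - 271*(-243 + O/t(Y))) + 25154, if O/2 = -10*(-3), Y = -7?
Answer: 372199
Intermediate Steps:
O = 60 (O = 2*(-10*(-3)) = 2*30 = 60)
(286612 - 271*(-243 + O/t(Y))) + 25154 = (286612 - 271*(-243 + 60/(-4 - 1*(-7)))) + 25154 = (286612 - 271*(-243 + 60/(-4 + 7))) + 25154 = (286612 - 271*(-243 + 60/3)) + 25154 = (286612 - 271*(-243 + 60*(⅓))) + 25154 = (286612 - 271*(-243 + 20)) + 25154 = (286612 - 271*(-223)) + 25154 = (286612 + 60433) + 25154 = 347045 + 25154 = 372199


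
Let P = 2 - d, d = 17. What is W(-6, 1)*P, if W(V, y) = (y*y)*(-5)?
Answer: 75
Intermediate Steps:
W(V, y) = -5*y² (W(V, y) = y²*(-5) = -5*y²)
P = -15 (P = 2 - 1*17 = 2 - 17 = -15)
W(-6, 1)*P = -5*1²*(-15) = -5*1*(-15) = -5*(-15) = 75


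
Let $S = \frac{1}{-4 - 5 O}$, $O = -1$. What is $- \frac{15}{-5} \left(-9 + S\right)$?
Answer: $-24$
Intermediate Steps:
$S = 1$ ($S = \frac{1}{-4 - -5} = \frac{1}{-4 + 5} = 1^{-1} = 1$)
$- \frac{15}{-5} \left(-9 + S\right) = - \frac{15}{-5} \left(-9 + 1\right) = \left(-15\right) \left(- \frac{1}{5}\right) \left(-8\right) = 3 \left(-8\right) = -24$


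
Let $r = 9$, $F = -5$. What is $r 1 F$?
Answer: $-45$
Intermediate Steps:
$r 1 F = 9 \cdot 1 \left(-5\right) = 9 \left(-5\right) = -45$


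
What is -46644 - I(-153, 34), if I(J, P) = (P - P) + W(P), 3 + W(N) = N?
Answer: -46675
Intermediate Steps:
W(N) = -3 + N
I(J, P) = -3 + P (I(J, P) = (P - P) + (-3 + P) = 0 + (-3 + P) = -3 + P)
-46644 - I(-153, 34) = -46644 - (-3 + 34) = -46644 - 1*31 = -46644 - 31 = -46675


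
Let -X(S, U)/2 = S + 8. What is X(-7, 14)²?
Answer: 4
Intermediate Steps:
X(S, U) = -16 - 2*S (X(S, U) = -2*(S + 8) = -2*(8 + S) = -16 - 2*S)
X(-7, 14)² = (-16 - 2*(-7))² = (-16 + 14)² = (-2)² = 4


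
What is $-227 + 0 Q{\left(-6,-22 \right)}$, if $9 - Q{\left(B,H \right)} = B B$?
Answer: $-227$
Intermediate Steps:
$Q{\left(B,H \right)} = 9 - B^{2}$ ($Q{\left(B,H \right)} = 9 - B B = 9 - B^{2}$)
$-227 + 0 Q{\left(-6,-22 \right)} = -227 + 0 \left(9 - \left(-6\right)^{2}\right) = -227 + 0 \left(9 - 36\right) = -227 + 0 \left(-27\right) = -227 + 0 = -227$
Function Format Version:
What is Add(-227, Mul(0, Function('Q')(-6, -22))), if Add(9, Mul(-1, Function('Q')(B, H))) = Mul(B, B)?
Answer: -227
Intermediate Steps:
Function('Q')(B, H) = Add(9, Mul(-1, Pow(B, 2))) (Function('Q')(B, H) = Add(9, Mul(-1, Mul(B, B))) = Add(9, Mul(-1, Pow(B, 2))))
Add(-227, Mul(0, Function('Q')(-6, -22))) = Add(-227, Mul(0, Add(9, Mul(-1, Pow(-6, 2))))) = Add(-227, Mul(0, Add(9, Mul(-1, 36)))) = Add(-227, Mul(0, Add(9, -36))) = Add(-227, Mul(0, -27)) = Add(-227, 0) = -227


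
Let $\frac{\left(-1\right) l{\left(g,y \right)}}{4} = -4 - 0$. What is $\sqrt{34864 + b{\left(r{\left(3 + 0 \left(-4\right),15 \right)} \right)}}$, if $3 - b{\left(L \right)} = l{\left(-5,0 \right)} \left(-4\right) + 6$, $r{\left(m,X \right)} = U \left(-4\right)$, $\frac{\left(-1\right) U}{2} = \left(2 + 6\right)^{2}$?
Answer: $5 \sqrt{1397} \approx 186.88$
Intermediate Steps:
$U = -128$ ($U = - 2 \left(2 + 6\right)^{2} = - 2 \cdot 8^{2} = \left(-2\right) 64 = -128$)
$r{\left(m,X \right)} = 512$ ($r{\left(m,X \right)} = \left(-128\right) \left(-4\right) = 512$)
$l{\left(g,y \right)} = 16$ ($l{\left(g,y \right)} = - 4 \left(-4 - 0\right) = - 4 \left(-4 + 0\right) = \left(-4\right) \left(-4\right) = 16$)
$b{\left(L \right)} = 61$ ($b{\left(L \right)} = 3 - \left(16 \left(-4\right) + 6\right) = 3 - \left(-64 + 6\right) = 3 - -58 = 3 + 58 = 61$)
$\sqrt{34864 + b{\left(r{\left(3 + 0 \left(-4\right),15 \right)} \right)}} = \sqrt{34864 + 61} = \sqrt{34925} = 5 \sqrt{1397}$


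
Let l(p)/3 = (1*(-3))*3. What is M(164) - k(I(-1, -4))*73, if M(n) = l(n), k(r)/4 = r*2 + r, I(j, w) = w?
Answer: 3477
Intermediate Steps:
k(r) = 12*r (k(r) = 4*(r*2 + r) = 4*(2*r + r) = 4*(3*r) = 12*r)
l(p) = -27 (l(p) = 3*((1*(-3))*3) = 3*(-3*3) = 3*(-9) = -27)
M(n) = -27
M(164) - k(I(-1, -4))*73 = -27 - 12*(-4)*73 = -27 - (-48)*73 = -27 - 1*(-3504) = -27 + 3504 = 3477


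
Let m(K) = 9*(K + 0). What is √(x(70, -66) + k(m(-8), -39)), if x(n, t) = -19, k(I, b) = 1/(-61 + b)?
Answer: I*√1901/10 ≈ 4.36*I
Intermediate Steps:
m(K) = 9*K
√(x(70, -66) + k(m(-8), -39)) = √(-19 + 1/(-61 - 39)) = √(-19 + 1/(-100)) = √(-19 - 1/100) = √(-1901/100) = I*√1901/10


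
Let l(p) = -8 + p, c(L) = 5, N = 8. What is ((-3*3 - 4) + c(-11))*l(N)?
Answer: 0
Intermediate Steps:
((-3*3 - 4) + c(-11))*l(N) = ((-3*3 - 4) + 5)*(-8 + 8) = ((-9 - 4) + 5)*0 = (-13 + 5)*0 = -8*0 = 0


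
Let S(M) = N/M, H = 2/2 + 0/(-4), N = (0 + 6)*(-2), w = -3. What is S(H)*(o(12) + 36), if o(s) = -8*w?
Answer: -720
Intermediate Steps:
N = -12 (N = 6*(-2) = -12)
H = 1 (H = 2*(1/2) + 0*(-1/4) = 1 + 0 = 1)
o(s) = 24 (o(s) = -8*(-3) = 24)
S(M) = -12/M
S(H)*(o(12) + 36) = (-12/1)*(24 + 36) = -12*1*60 = -12*60 = -720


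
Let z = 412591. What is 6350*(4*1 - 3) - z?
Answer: -406241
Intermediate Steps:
6350*(4*1 - 3) - z = 6350*(4*1 - 3) - 1*412591 = 6350*(4 - 3) - 412591 = 6350*1 - 412591 = 6350 - 412591 = -406241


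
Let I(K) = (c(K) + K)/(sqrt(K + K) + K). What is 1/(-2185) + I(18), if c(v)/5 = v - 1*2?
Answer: 107053/26220 ≈ 4.0829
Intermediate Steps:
c(v) = -10 + 5*v (c(v) = 5*(v - 1*2) = 5*(v - 2) = 5*(-2 + v) = -10 + 5*v)
I(K) = (-10 + 6*K)/(K + sqrt(2)*sqrt(K)) (I(K) = ((-10 + 5*K) + K)/(sqrt(K + K) + K) = (-10 + 6*K)/(sqrt(2*K) + K) = (-10 + 6*K)/(sqrt(2)*sqrt(K) + K) = (-10 + 6*K)/(K + sqrt(2)*sqrt(K)))
1/(-2185) + I(18) = 1/(-2185) + 2*(-5 + 3*18)/(18 + sqrt(2)*sqrt(18)) = -1/2185 + 2*(-5 + 54)/(18 + sqrt(2)*(3*sqrt(2))) = -1/2185 + 2*49/(18 + 6) = -1/2185 + 2*49/24 = -1/2185 + 2*(1/24)*49 = -1/2185 + 49/12 = 107053/26220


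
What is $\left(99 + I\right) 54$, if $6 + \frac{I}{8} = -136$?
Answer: $-55998$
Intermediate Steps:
$I = -1136$ ($I = -48 + 8 \left(-136\right) = -48 - 1088 = -1136$)
$\left(99 + I\right) 54 = \left(99 - 1136\right) 54 = \left(-1037\right) 54 = -55998$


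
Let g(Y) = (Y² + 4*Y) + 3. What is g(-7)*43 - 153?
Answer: 879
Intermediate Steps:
g(Y) = 3 + Y² + 4*Y
g(-7)*43 - 153 = (3 + (-7)² + 4*(-7))*43 - 153 = (3 + 49 - 28)*43 - 153 = 24*43 - 153 = 1032 - 153 = 879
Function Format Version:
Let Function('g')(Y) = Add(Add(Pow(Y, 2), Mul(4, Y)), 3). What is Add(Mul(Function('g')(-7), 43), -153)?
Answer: 879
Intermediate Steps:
Function('g')(Y) = Add(3, Pow(Y, 2), Mul(4, Y))
Add(Mul(Function('g')(-7), 43), -153) = Add(Mul(Add(3, Pow(-7, 2), Mul(4, -7)), 43), -153) = Add(Mul(Add(3, 49, -28), 43), -153) = Add(Mul(24, 43), -153) = Add(1032, -153) = 879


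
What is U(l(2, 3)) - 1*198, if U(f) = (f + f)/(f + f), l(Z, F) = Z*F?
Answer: -197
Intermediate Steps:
l(Z, F) = F*Z
U(f) = 1 (U(f) = (2*f)/((2*f)) = (2*f)*(1/(2*f)) = 1)
U(l(2, 3)) - 1*198 = 1 - 1*198 = 1 - 198 = -197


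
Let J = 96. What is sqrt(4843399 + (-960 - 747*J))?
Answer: sqrt(4770727) ≈ 2184.2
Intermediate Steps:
sqrt(4843399 + (-960 - 747*J)) = sqrt(4843399 + (-960 - 747*96)) = sqrt(4843399 + (-960 - 71712)) = sqrt(4843399 - 72672) = sqrt(4770727)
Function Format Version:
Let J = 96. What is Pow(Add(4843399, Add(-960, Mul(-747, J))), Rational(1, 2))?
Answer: Pow(4770727, Rational(1, 2)) ≈ 2184.2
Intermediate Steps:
Pow(Add(4843399, Add(-960, Mul(-747, J))), Rational(1, 2)) = Pow(Add(4843399, Add(-960, Mul(-747, 96))), Rational(1, 2)) = Pow(Add(4843399, Add(-960, -71712)), Rational(1, 2)) = Pow(Add(4843399, -72672), Rational(1, 2)) = Pow(4770727, Rational(1, 2))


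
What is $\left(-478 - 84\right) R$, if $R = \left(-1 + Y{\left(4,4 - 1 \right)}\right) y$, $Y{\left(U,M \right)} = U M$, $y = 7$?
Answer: $-43274$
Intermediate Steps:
$Y{\left(U,M \right)} = M U$
$R = 77$ ($R = \left(-1 + \left(4 - 1\right) 4\right) 7 = \left(-1 + 3 \cdot 4\right) 7 = \left(-1 + 12\right) 7 = 11 \cdot 7 = 77$)
$\left(-478 - 84\right) R = \left(-478 - 84\right) 77 = \left(-562\right) 77 = -43274$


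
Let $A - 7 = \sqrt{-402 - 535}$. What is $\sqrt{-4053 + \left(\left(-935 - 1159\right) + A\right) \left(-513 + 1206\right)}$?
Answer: $\sqrt{-1450344 + 693 i \sqrt{937}} \approx 8.807 + 1204.3 i$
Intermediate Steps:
$A = 7 + i \sqrt{937}$ ($A = 7 + \sqrt{-402 - 535} = 7 + \sqrt{-937} = 7 + i \sqrt{937} \approx 7.0 + 30.61 i$)
$\sqrt{-4053 + \left(\left(-935 - 1159\right) + A\right) \left(-513 + 1206\right)} = \sqrt{-4053 + \left(\left(-935 - 1159\right) + \left(7 + i \sqrt{937}\right)\right) \left(-513 + 1206\right)} = \sqrt{-4053 + \left(-2094 + \left(7 + i \sqrt{937}\right)\right) 693} = \sqrt{-4053 + \left(-2087 + i \sqrt{937}\right) 693} = \sqrt{-4053 - \left(1446291 - 693 i \sqrt{937}\right)} = \sqrt{-1450344 + 693 i \sqrt{937}}$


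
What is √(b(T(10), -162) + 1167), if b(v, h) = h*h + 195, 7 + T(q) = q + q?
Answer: √27606 ≈ 166.15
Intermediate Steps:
T(q) = -7 + 2*q (T(q) = -7 + (q + q) = -7 + 2*q)
b(v, h) = 195 + h² (b(v, h) = h² + 195 = 195 + h²)
√(b(T(10), -162) + 1167) = √((195 + (-162)²) + 1167) = √((195 + 26244) + 1167) = √(26439 + 1167) = √27606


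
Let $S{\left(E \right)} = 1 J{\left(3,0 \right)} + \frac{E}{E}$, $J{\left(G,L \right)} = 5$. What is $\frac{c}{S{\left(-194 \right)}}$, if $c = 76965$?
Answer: $\frac{25655}{2} \approx 12828.0$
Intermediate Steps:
$S{\left(E \right)} = 6$ ($S{\left(E \right)} = 1 \cdot 5 + \frac{E}{E} = 5 + 1 = 6$)
$\frac{c}{S{\left(-194 \right)}} = \frac{76965}{6} = 76965 \cdot \frac{1}{6} = \frac{25655}{2}$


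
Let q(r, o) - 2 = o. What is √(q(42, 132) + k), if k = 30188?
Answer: √30322 ≈ 174.13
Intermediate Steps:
q(r, o) = 2 + o
√(q(42, 132) + k) = √((2 + 132) + 30188) = √(134 + 30188) = √30322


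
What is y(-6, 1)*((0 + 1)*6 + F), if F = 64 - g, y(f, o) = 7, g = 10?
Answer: 420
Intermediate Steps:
F = 54 (F = 64 - 1*10 = 64 - 10 = 54)
y(-6, 1)*((0 + 1)*6 + F) = 7*((0 + 1)*6 + 54) = 7*(1*6 + 54) = 7*(6 + 54) = 7*60 = 420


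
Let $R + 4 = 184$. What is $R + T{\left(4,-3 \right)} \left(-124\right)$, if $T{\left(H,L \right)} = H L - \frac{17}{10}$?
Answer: $\frac{9394}{5} \approx 1878.8$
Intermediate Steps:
$R = 180$ ($R = -4 + 184 = 180$)
$T{\left(H,L \right)} = - \frac{17}{10} + H L$ ($T{\left(H,L \right)} = H L - \frac{17}{10} = - \frac{17}{10} + H L$)
$R + T{\left(4,-3 \right)} \left(-124\right) = 180 + \left(- \frac{17}{10} + 4 \left(-3\right)\right) \left(-124\right) = 180 + \left(- \frac{17}{10} - 12\right) \left(-124\right) = 180 - - \frac{8494}{5} = 180 + \frac{8494}{5} = \frac{9394}{5}$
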